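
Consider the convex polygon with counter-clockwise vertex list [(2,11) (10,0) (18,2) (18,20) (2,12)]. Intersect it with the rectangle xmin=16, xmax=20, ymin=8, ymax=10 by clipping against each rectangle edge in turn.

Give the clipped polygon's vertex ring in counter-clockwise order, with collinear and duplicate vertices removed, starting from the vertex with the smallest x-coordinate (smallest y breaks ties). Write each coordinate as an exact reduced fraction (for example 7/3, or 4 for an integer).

Clipped polygon: [(16,8) (18,8) (18,10) (16,10)]

1. After x ≥ 16: [(16,3/2) (18,2) (18,20) (16,19)]
2. After x ≤ 20: [(16,3/2) (18,2) (18,20) (16,19)]
3. After y ≥ 8: [(16,8) (18,8) (18,20) (16,19)]
4. After y ≤ 10: [(16,10) (16,8) (18,8) (18,10)]
5. Canonical ring: [(16,8) (18,8) (18,10) (16,10)]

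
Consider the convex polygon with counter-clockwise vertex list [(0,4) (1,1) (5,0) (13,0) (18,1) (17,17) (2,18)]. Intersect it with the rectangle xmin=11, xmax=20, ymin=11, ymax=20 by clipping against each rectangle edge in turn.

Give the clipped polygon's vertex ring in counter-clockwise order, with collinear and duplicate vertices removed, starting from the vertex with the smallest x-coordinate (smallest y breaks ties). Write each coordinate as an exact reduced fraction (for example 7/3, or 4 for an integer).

1. After x ≥ 11: [(11,0) (13,0) (18,1) (17,17) (11,87/5)]
2. After x ≤ 20: [(11,0) (13,0) (18,1) (17,17) (11,87/5)]
3. After y ≥ 11: [(11,11) (139/8,11) (17,17) (11,87/5)]
4. After y ≤ 20: [(11,11) (139/8,11) (17,17) (11,87/5)]
5. Canonical ring: [(11,11) (139/8,11) (17,17) (11,87/5)]

Clipped polygon: [(11,11) (139/8,11) (17,17) (11,87/5)]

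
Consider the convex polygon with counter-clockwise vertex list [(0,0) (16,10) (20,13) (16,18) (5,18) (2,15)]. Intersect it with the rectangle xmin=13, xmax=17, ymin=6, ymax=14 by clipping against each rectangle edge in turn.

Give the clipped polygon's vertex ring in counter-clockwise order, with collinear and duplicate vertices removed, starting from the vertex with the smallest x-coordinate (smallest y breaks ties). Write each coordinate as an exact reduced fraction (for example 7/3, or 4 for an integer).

1. After x ≥ 13: [(13,65/8) (16,10) (20,13) (16,18) (13,18)]
2. After x ≤ 17: [(13,65/8) (16,10) (17,43/4) (17,67/4) (16,18) (13,18)]
3. After y ≥ 6: [(13,65/8) (16,10) (17,43/4) (17,67/4) (16,18) (13,18)]
4. After y ≤ 14: [(13,14) (13,65/8) (16,10) (17,43/4) (17,14)]
5. Canonical ring: [(13,65/8) (16,10) (17,43/4) (17,14) (13,14)]

Clipped polygon: [(13,65/8) (16,10) (17,43/4) (17,14) (13,14)]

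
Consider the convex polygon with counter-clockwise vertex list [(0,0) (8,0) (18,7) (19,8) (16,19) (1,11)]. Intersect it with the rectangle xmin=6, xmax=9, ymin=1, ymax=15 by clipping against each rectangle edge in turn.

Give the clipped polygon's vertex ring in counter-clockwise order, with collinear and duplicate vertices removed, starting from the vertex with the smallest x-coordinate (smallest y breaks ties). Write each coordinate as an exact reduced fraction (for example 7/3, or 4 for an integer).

1. After x ≥ 6: [(6,0) (8,0) (18,7) (19,8) (16,19) (6,41/3)]
2. After x ≤ 9: [(6,0) (8,0) (9,7/10) (9,229/15) (6,41/3)]
3. After y ≥ 1: [(6,1) (9,1) (9,229/15) (6,41/3)]
4. After y ≤ 15: [(6,1) (9,1) (9,15) (17/2,15) (6,41/3)]
5. Canonical ring: [(6,1) (9,1) (9,15) (17/2,15) (6,41/3)]

Clipped polygon: [(6,1) (9,1) (9,15) (17/2,15) (6,41/3)]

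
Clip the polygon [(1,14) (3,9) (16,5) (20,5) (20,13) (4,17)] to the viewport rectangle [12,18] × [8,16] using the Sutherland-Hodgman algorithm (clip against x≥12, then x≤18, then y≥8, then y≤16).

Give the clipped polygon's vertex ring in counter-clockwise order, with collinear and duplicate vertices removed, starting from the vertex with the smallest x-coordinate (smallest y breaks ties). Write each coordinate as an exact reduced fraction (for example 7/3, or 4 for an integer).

1. After x ≥ 12: [(12,81/13) (16,5) (20,5) (20,13) (12,15)]
2. After x ≤ 18: [(12,81/13) (16,5) (18,5) (18,27/2) (12,15)]
3. After y ≥ 8: [(12,8) (18,8) (18,27/2) (12,15)]
4. After y ≤ 16: [(12,8) (18,8) (18,27/2) (12,15)]
5. Canonical ring: [(12,8) (18,8) (18,27/2) (12,15)]

Clipped polygon: [(12,8) (18,8) (18,27/2) (12,15)]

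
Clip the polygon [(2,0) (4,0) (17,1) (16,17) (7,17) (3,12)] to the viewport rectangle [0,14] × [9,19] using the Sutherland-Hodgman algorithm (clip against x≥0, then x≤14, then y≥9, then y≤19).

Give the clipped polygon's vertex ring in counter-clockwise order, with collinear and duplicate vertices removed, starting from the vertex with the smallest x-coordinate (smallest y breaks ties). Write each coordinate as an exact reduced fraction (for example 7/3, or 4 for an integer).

Clipped polygon: [(11/4,9) (14,9) (14,17) (7,17) (3,12)]

1. After x ≥ 0: [(2,0) (4,0) (17,1) (16,17) (7,17) (3,12)]
2. After x ≤ 14: [(2,0) (4,0) (14,10/13) (14,17) (7,17) (3,12)]
3. After y ≥ 9: [(11/4,9) (14,9) (14,17) (7,17) (3,12)]
4. After y ≤ 19: [(11/4,9) (14,9) (14,17) (7,17) (3,12)]
5. Canonical ring: [(11/4,9) (14,9) (14,17) (7,17) (3,12)]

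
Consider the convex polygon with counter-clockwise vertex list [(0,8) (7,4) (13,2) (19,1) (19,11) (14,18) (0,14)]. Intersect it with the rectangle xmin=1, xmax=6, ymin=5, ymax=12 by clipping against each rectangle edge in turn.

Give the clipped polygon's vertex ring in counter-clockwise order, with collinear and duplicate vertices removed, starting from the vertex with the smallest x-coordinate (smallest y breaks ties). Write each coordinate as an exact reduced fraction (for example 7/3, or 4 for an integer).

Clipped polygon: [(1,52/7) (21/4,5) (6,5) (6,12) (1,12)]

1. After x ≥ 1: [(1,52/7) (7,4) (13,2) (19,1) (19,11) (14,18) (1,100/7)]
2. After x ≤ 6: [(1,52/7) (6,32/7) (6,110/7) (1,100/7)]
3. After y ≥ 5: [(1,52/7) (21/4,5) (6,5) (6,110/7) (1,100/7)]
4. After y ≤ 12: [(1,12) (1,52/7) (21/4,5) (6,5) (6,12)]
5. Canonical ring: [(1,52/7) (21/4,5) (6,5) (6,12) (1,12)]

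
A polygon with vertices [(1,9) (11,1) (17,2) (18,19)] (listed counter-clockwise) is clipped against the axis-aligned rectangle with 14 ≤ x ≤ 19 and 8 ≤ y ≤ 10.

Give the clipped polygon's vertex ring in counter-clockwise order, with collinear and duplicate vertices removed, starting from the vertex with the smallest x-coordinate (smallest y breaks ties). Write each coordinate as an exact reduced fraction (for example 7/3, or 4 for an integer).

Clipped polygon: [(14,8) (295/17,8) (297/17,10) (14,10)]

1. After x ≥ 14: [(14,283/17) (14,3/2) (17,2) (18,19)]
2. After x ≤ 19: [(14,283/17) (14,3/2) (17,2) (18,19)]
3. After y ≥ 8: [(14,283/17) (14,8) (295/17,8) (18,19)]
4. After y ≤ 10: [(14,10) (14,8) (295/17,8) (297/17,10)]
5. Canonical ring: [(14,8) (295/17,8) (297/17,10) (14,10)]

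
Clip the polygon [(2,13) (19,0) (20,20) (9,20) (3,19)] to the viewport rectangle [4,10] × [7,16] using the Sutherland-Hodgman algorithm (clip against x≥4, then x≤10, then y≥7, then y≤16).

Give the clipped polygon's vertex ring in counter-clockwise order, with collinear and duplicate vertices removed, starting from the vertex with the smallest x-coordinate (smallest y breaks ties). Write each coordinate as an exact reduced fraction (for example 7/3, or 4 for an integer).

Clipped polygon: [(4,195/17) (128/13,7) (10,7) (10,16) (4,16)]

1. After x ≥ 4: [(4,195/17) (19,0) (20,20) (9,20) (4,115/6)]
2. After x ≤ 10: [(4,195/17) (10,117/17) (10,20) (9,20) (4,115/6)]
3. After y ≥ 7: [(4,195/17) (128/13,7) (10,7) (10,20) (9,20) (4,115/6)]
4. After y ≤ 16: [(4,16) (4,195/17) (128/13,7) (10,7) (10,16)]
5. Canonical ring: [(4,195/17) (128/13,7) (10,7) (10,16) (4,16)]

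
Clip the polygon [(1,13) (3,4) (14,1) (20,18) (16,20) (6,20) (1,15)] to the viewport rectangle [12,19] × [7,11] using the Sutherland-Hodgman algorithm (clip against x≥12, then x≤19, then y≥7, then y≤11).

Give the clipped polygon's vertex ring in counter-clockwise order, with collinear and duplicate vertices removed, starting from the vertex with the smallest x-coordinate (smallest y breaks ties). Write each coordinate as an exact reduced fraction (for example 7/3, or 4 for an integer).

Clipped polygon: [(12,7) (274/17,7) (298/17,11) (12,11)]

1. After x ≥ 12: [(12,17/11) (14,1) (20,18) (16,20) (12,20)]
2. After x ≤ 19: [(12,17/11) (14,1) (19,91/6) (19,37/2) (16,20) (12,20)]
3. After y ≥ 7: [(12,7) (274/17,7) (19,91/6) (19,37/2) (16,20) (12,20)]
4. After y ≤ 11: [(12,11) (12,7) (274/17,7) (298/17,11)]
5. Canonical ring: [(12,7) (274/17,7) (298/17,11) (12,11)]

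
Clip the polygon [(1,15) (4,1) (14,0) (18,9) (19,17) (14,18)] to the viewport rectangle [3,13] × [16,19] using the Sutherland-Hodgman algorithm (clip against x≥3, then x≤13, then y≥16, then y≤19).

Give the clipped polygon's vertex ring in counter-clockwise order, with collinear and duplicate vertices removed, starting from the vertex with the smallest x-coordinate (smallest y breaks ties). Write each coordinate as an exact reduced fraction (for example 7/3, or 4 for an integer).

Clipped polygon: [(16/3,16) (13,16) (13,231/13)]

1. After x ≥ 3: [(3,201/13) (3,17/3) (4,1) (14,0) (18,9) (19,17) (14,18)]
2. After x ≤ 13: [(13,231/13) (3,201/13) (3,17/3) (4,1) (13,1/10)]
3. After y ≥ 16: [(13,16) (13,231/13) (16/3,16)]
4. After y ≤ 19: [(13,16) (13,231/13) (16/3,16)]
5. Canonical ring: [(16/3,16) (13,16) (13,231/13)]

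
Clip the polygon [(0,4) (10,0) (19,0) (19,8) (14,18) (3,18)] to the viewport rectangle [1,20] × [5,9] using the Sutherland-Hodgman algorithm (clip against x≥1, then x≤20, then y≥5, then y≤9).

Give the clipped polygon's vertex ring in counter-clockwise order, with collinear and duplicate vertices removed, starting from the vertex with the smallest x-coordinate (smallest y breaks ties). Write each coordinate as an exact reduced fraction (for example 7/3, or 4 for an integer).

1. After x ≥ 1: [(1,26/3) (1,18/5) (10,0) (19,0) (19,8) (14,18) (3,18)]
2. After x ≤ 20: [(1,26/3) (1,18/5) (10,0) (19,0) (19,8) (14,18) (3,18)]
3. After y ≥ 5: [(1,26/3) (1,5) (19,5) (19,8) (14,18) (3,18)]
4. After y ≤ 9: [(15/14,9) (1,26/3) (1,5) (19,5) (19,8) (37/2,9)]
5. Canonical ring: [(1,5) (19,5) (19,8) (37/2,9) (15/14,9) (1,26/3)]

Clipped polygon: [(1,5) (19,5) (19,8) (37/2,9) (15/14,9) (1,26/3)]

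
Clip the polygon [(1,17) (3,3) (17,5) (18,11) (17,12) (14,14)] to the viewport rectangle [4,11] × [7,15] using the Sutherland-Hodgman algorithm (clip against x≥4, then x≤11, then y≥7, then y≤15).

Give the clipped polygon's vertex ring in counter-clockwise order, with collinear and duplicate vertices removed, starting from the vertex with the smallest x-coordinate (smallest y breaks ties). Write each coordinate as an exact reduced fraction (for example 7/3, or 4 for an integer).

1. After x ≥ 4: [(4,212/13) (4,22/7) (17,5) (18,11) (17,12) (14,14)]
2. After x ≤ 11: [(11,191/13) (4,212/13) (4,22/7) (11,29/7)]
3. After y ≥ 7: [(11,7) (11,191/13) (4,212/13) (4,7)]
4. After y ≤ 15: [(11,7) (11,191/13) (29/3,15) (4,15) (4,7)]
5. Canonical ring: [(4,7) (11,7) (11,191/13) (29/3,15) (4,15)]

Clipped polygon: [(4,7) (11,7) (11,191/13) (29/3,15) (4,15)]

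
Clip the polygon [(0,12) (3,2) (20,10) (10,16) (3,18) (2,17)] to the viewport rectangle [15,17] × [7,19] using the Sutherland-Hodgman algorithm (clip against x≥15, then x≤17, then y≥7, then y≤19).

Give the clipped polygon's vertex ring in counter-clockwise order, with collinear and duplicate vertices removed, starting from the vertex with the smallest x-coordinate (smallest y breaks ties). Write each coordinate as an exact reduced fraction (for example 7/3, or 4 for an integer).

1. After x ≥ 15: [(15,130/17) (20,10) (15,13)]
2. After x ≤ 17: [(15,130/17) (17,146/17) (17,59/5) (15,13)]
3. After y ≥ 7: [(15,130/17) (17,146/17) (17,59/5) (15,13)]
4. After y ≤ 19: [(15,130/17) (17,146/17) (17,59/5) (15,13)]
5. Canonical ring: [(15,130/17) (17,146/17) (17,59/5) (15,13)]

Clipped polygon: [(15,130/17) (17,146/17) (17,59/5) (15,13)]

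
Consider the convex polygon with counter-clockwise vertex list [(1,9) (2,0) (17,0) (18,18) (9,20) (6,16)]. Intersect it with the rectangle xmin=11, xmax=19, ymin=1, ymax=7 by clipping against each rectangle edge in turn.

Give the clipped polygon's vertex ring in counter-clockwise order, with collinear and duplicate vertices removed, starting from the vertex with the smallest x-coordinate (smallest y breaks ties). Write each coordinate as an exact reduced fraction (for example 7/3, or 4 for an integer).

1. After x ≥ 11: [(11,0) (17,0) (18,18) (11,176/9)]
2. After x ≤ 19: [(11,0) (17,0) (18,18) (11,176/9)]
3. After y ≥ 1: [(11,1) (307/18,1) (18,18) (11,176/9)]
4. After y ≤ 7: [(11,7) (11,1) (307/18,1) (313/18,7)]
5. Canonical ring: [(11,1) (307/18,1) (313/18,7) (11,7)]

Clipped polygon: [(11,1) (307/18,1) (313/18,7) (11,7)]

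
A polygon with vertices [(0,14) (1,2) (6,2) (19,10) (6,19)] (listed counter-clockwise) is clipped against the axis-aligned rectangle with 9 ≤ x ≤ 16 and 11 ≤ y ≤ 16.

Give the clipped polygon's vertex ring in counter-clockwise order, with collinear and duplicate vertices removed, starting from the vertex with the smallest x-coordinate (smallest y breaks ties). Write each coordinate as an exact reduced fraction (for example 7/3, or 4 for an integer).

1. After x ≥ 9: [(9,50/13) (19,10) (9,220/13)]
2. After x ≤ 16: [(9,50/13) (16,106/13) (16,157/13) (9,220/13)]
3. After y ≥ 11: [(9,11) (16,11) (16,157/13) (9,220/13)]
4. After y ≤ 16: [(9,16) (9,11) (16,11) (16,157/13) (31/3,16)]
5. Canonical ring: [(9,11) (16,11) (16,157/13) (31/3,16) (9,16)]

Clipped polygon: [(9,11) (16,11) (16,157/13) (31/3,16) (9,16)]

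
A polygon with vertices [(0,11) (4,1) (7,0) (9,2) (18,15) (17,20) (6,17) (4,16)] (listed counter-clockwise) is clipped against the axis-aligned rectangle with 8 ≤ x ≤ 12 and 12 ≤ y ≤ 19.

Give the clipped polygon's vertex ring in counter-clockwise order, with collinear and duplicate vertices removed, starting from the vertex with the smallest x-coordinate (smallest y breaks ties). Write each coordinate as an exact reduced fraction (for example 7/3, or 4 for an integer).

Clipped polygon: [(8,12) (12,12) (12,205/11) (8,193/11)]

1. After x ≥ 8: [(8,1) (9,2) (18,15) (17,20) (8,193/11)]
2. After x ≤ 12: [(8,1) (9,2) (12,19/3) (12,205/11) (8,193/11)]
3. After y ≥ 12: [(8,12) (12,12) (12,205/11) (8,193/11)]
4. After y ≤ 19: [(8,12) (12,12) (12,205/11) (8,193/11)]
5. Canonical ring: [(8,12) (12,12) (12,205/11) (8,193/11)]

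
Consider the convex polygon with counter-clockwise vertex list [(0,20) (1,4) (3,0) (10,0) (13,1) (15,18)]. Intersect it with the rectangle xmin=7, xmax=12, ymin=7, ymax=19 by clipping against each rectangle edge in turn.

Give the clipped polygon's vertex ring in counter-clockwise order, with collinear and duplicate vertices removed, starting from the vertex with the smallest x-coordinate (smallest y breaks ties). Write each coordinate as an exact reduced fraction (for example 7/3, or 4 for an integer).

1. After x ≥ 7: [(7,286/15) (7,0) (10,0) (13,1) (15,18)]
2. After x ≤ 12: [(12,92/5) (7,286/15) (7,0) (10,0) (12,2/3)]
3. After y ≥ 7: [(12,7) (12,92/5) (7,286/15) (7,7)]
4. After y ≤ 19: [(12,7) (12,92/5) (15/2,19) (7,19) (7,7)]
5. Canonical ring: [(7,7) (12,7) (12,92/5) (15/2,19) (7,19)]

Clipped polygon: [(7,7) (12,7) (12,92/5) (15/2,19) (7,19)]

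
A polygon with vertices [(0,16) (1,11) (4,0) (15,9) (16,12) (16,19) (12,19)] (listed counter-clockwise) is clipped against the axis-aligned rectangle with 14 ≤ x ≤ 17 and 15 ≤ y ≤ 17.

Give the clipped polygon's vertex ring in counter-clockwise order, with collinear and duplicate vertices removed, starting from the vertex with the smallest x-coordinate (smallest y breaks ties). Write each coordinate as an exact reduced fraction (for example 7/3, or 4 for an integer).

Clipped polygon: [(14,15) (16,15) (16,17) (14,17)]

1. After x ≥ 14: [(14,90/11) (15,9) (16,12) (16,19) (14,19)]
2. After x ≤ 17: [(14,90/11) (15,9) (16,12) (16,19) (14,19)]
3. After y ≥ 15: [(14,15) (16,15) (16,19) (14,19)]
4. After y ≤ 17: [(14,17) (14,15) (16,15) (16,17)]
5. Canonical ring: [(14,15) (16,15) (16,17) (14,17)]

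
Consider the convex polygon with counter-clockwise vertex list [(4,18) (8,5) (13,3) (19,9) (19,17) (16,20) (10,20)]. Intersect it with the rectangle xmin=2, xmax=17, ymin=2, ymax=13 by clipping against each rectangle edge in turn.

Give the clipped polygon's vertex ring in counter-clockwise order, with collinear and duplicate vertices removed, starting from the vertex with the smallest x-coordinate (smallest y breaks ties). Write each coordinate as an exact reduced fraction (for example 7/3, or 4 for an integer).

1. After x ≥ 2: [(4,18) (8,5) (13,3) (19,9) (19,17) (16,20) (10,20)]
2. After x ≤ 17: [(4,18) (8,5) (13,3) (17,7) (17,19) (16,20) (10,20)]
3. After y ≥ 2: [(4,18) (8,5) (13,3) (17,7) (17,19) (16,20) (10,20)]
4. After y ≤ 13: [(72/13,13) (8,5) (13,3) (17,7) (17,13)]
5. Canonical ring: [(72/13,13) (8,5) (13,3) (17,7) (17,13)]

Clipped polygon: [(72/13,13) (8,5) (13,3) (17,7) (17,13)]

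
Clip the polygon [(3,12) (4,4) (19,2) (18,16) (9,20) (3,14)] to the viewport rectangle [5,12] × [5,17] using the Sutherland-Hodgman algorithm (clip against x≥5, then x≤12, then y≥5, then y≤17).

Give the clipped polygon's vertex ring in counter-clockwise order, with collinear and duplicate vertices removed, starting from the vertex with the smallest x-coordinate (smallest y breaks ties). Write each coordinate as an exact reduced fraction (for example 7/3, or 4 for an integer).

1. After x ≥ 5: [(5,58/15) (19,2) (18,16) (9,20) (5,16)]
2. After x ≤ 12: [(5,58/15) (12,44/15) (12,56/3) (9,20) (5,16)]
3. After y ≥ 5: [(5,5) (12,5) (12,56/3) (9,20) (5,16)]
4. After y ≤ 17: [(5,5) (12,5) (12,17) (6,17) (5,16)]
5. Canonical ring: [(5,5) (12,5) (12,17) (6,17) (5,16)]

Clipped polygon: [(5,5) (12,5) (12,17) (6,17) (5,16)]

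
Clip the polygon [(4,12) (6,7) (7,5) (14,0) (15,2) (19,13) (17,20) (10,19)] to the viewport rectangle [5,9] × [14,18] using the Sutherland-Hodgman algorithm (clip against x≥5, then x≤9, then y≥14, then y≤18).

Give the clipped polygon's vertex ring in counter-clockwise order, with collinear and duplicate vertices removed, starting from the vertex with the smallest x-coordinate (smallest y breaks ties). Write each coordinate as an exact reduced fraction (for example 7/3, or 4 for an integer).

1. After x ≥ 5: [(5,79/6) (5,19/2) (6,7) (7,5) (14,0) (15,2) (19,13) (17,20) (10,19)]
2. After x ≤ 9: [(9,107/6) (5,79/6) (5,19/2) (6,7) (7,5) (9,25/7)]
3. After y ≥ 14: [(9,14) (9,107/6) (40/7,14)]
4. After y ≤ 18: [(9,14) (9,107/6) (40/7,14)]
5. Canonical ring: [(40/7,14) (9,14) (9,107/6)]

Clipped polygon: [(40/7,14) (9,14) (9,107/6)]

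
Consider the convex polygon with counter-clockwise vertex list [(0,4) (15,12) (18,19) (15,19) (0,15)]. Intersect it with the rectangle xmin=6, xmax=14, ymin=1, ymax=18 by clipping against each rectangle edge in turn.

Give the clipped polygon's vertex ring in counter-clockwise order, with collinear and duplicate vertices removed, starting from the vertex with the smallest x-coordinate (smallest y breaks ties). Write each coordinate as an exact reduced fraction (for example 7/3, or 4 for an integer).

Clipped polygon: [(6,36/5) (14,172/15) (14,18) (45/4,18) (6,83/5)]

1. After x ≥ 6: [(6,36/5) (15,12) (18,19) (15,19) (6,83/5)]
2. After x ≤ 14: [(6,36/5) (14,172/15) (14,281/15) (6,83/5)]
3. After y ≥ 1: [(6,36/5) (14,172/15) (14,281/15) (6,83/5)]
4. After y ≤ 18: [(6,36/5) (14,172/15) (14,18) (45/4,18) (6,83/5)]
5. Canonical ring: [(6,36/5) (14,172/15) (14,18) (45/4,18) (6,83/5)]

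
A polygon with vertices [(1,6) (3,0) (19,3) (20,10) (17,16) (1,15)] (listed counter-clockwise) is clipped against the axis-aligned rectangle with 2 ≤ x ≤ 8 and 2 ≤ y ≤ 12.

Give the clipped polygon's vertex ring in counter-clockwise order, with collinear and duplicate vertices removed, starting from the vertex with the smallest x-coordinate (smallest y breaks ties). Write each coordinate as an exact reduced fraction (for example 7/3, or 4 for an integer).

Clipped polygon: [(2,3) (7/3,2) (8,2) (8,12) (2,12)]

1. After x ≥ 2: [(2,3) (3,0) (19,3) (20,10) (17,16) (2,241/16)]
2. After x ≤ 8: [(2,3) (3,0) (8,15/16) (8,247/16) (2,241/16)]
3. After y ≥ 2: [(2,3) (7/3,2) (8,2) (8,247/16) (2,241/16)]
4. After y ≤ 12: [(2,12) (2,3) (7/3,2) (8,2) (8,12)]
5. Canonical ring: [(2,3) (7/3,2) (8,2) (8,12) (2,12)]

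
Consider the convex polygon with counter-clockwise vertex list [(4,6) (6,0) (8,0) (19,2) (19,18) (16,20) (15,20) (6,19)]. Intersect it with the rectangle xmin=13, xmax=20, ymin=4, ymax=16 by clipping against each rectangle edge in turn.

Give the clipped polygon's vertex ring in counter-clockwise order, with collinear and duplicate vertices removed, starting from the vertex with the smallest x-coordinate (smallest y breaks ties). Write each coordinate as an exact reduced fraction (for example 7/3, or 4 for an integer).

1. After x ≥ 13: [(13,10/11) (19,2) (19,18) (16,20) (15,20) (13,178/9)]
2. After x ≤ 20: [(13,10/11) (19,2) (19,18) (16,20) (15,20) (13,178/9)]
3. After y ≥ 4: [(13,4) (19,4) (19,18) (16,20) (15,20) (13,178/9)]
4. After y ≤ 16: [(13,16) (13,4) (19,4) (19,16)]
5. Canonical ring: [(13,4) (19,4) (19,16) (13,16)]

Clipped polygon: [(13,4) (19,4) (19,16) (13,16)]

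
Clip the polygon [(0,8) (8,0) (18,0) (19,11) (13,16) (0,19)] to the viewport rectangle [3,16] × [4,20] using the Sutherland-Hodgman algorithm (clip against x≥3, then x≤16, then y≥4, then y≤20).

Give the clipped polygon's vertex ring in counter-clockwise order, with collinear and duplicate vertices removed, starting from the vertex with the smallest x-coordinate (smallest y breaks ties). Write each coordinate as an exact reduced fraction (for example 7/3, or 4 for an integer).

1. After x ≥ 3: [(3,5) (8,0) (18,0) (19,11) (13,16) (3,238/13)]
2. After x ≤ 16: [(3,5) (8,0) (16,0) (16,27/2) (13,16) (3,238/13)]
3. After y ≥ 4: [(3,5) (4,4) (16,4) (16,27/2) (13,16) (3,238/13)]
4. After y ≤ 20: [(3,5) (4,4) (16,4) (16,27/2) (13,16) (3,238/13)]
5. Canonical ring: [(3,5) (4,4) (16,4) (16,27/2) (13,16) (3,238/13)]

Clipped polygon: [(3,5) (4,4) (16,4) (16,27/2) (13,16) (3,238/13)]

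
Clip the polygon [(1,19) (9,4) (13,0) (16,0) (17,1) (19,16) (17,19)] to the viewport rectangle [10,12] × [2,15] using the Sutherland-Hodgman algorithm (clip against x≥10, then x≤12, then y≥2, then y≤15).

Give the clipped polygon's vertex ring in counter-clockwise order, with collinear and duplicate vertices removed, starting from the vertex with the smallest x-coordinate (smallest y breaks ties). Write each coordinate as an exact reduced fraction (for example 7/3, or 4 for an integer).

Clipped polygon: [(10,3) (11,2) (12,2) (12,15) (10,15)]

1. After x ≥ 10: [(10,19) (10,3) (13,0) (16,0) (17,1) (19,16) (17,19)]
2. After x ≤ 12: [(12,19) (10,19) (10,3) (12,1)]
3. After y ≥ 2: [(12,2) (12,19) (10,19) (10,3) (11,2)]
4. After y ≤ 15: [(12,2) (12,15) (10,15) (10,3) (11,2)]
5. Canonical ring: [(10,3) (11,2) (12,2) (12,15) (10,15)]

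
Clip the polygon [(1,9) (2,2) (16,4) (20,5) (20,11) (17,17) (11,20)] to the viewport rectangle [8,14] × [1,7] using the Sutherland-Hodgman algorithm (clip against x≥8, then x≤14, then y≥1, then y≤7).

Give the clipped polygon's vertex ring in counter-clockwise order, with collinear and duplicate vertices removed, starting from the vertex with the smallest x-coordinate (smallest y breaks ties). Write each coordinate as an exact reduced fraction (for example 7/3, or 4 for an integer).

Clipped polygon: [(8,20/7) (14,26/7) (14,7) (8,7)]

1. After x ≥ 8: [(8,167/10) (8,20/7) (16,4) (20,5) (20,11) (17,17) (11,20)]
2. After x ≤ 14: [(8,167/10) (8,20/7) (14,26/7) (14,37/2) (11,20)]
3. After y ≥ 1: [(8,167/10) (8,20/7) (14,26/7) (14,37/2) (11,20)]
4. After y ≤ 7: [(8,7) (8,20/7) (14,26/7) (14,7)]
5. Canonical ring: [(8,20/7) (14,26/7) (14,7) (8,7)]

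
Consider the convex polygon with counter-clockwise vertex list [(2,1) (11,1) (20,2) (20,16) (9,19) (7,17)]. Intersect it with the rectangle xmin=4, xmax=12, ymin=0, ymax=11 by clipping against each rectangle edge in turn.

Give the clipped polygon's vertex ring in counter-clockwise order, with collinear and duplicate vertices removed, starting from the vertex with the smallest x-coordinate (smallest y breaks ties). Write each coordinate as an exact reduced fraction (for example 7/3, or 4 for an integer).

1. After x ≥ 4: [(4,37/5) (4,1) (11,1) (20,2) (20,16) (9,19) (7,17)]
2. After x ≤ 12: [(4,37/5) (4,1) (11,1) (12,10/9) (12,200/11) (9,19) (7,17)]
3. After y ≥ 0: [(4,37/5) (4,1) (11,1) (12,10/9) (12,200/11) (9,19) (7,17)]
4. After y ≤ 11: [(41/8,11) (4,37/5) (4,1) (11,1) (12,10/9) (12,11)]
5. Canonical ring: [(4,1) (11,1) (12,10/9) (12,11) (41/8,11) (4,37/5)]

Clipped polygon: [(4,1) (11,1) (12,10/9) (12,11) (41/8,11) (4,37/5)]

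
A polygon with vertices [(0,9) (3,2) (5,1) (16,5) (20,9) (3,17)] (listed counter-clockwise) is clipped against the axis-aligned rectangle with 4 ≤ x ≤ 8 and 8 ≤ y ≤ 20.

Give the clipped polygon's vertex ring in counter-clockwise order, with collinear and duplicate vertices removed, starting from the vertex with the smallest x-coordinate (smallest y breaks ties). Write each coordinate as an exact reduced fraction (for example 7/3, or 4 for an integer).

Clipped polygon: [(4,8) (8,8) (8,249/17) (4,281/17)]

1. After x ≥ 4: [(4,3/2) (5,1) (16,5) (20,9) (4,281/17)]
2. After x ≤ 8: [(4,3/2) (5,1) (8,23/11) (8,249/17) (4,281/17)]
3. After y ≥ 8: [(4,8) (8,8) (8,249/17) (4,281/17)]
4. After y ≤ 20: [(4,8) (8,8) (8,249/17) (4,281/17)]
5. Canonical ring: [(4,8) (8,8) (8,249/17) (4,281/17)]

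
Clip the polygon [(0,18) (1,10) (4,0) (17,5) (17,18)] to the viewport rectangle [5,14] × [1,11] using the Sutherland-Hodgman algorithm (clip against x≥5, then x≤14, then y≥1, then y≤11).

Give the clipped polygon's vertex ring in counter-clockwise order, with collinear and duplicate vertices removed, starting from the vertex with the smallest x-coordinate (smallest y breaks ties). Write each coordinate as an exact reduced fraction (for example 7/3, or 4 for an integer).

Clipped polygon: [(5,1) (33/5,1) (14,50/13) (14,11) (5,11)]

1. After x ≥ 5: [(5,18) (5,5/13) (17,5) (17,18)]
2. After x ≤ 14: [(14,18) (5,18) (5,5/13) (14,50/13)]
3. After y ≥ 1: [(14,18) (5,18) (5,1) (33/5,1) (14,50/13)]
4. After y ≤ 11: [(14,11) (5,11) (5,1) (33/5,1) (14,50/13)]
5. Canonical ring: [(5,1) (33/5,1) (14,50/13) (14,11) (5,11)]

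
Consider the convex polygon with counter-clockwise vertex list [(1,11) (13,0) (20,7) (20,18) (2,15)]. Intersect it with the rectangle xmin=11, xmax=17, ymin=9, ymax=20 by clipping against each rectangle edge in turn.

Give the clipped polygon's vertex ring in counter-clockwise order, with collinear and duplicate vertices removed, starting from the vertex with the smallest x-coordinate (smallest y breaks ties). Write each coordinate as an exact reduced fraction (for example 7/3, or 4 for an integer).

Clipped polygon: [(11,9) (17,9) (17,35/2) (11,33/2)]

1. After x ≥ 11: [(11,11/6) (13,0) (20,7) (20,18) (11,33/2)]
2. After x ≤ 17: [(11,11/6) (13,0) (17,4) (17,35/2) (11,33/2)]
3. After y ≥ 9: [(11,9) (17,9) (17,35/2) (11,33/2)]
4. After y ≤ 20: [(11,9) (17,9) (17,35/2) (11,33/2)]
5. Canonical ring: [(11,9) (17,9) (17,35/2) (11,33/2)]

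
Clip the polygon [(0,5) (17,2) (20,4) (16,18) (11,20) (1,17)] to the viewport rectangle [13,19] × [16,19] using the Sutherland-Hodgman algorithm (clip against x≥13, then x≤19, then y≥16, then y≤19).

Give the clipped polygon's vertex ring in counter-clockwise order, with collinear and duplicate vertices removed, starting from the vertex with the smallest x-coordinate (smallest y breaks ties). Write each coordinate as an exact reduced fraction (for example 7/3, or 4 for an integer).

1. After x ≥ 13: [(13,46/17) (17,2) (20,4) (16,18) (13,96/5)]
2. After x ≤ 19: [(13,46/17) (17,2) (19,10/3) (19,15/2) (16,18) (13,96/5)]
3. After y ≥ 16: [(13,16) (116/7,16) (16,18) (13,96/5)]
4. After y ≤ 19: [(13,19) (13,16) (116/7,16) (16,18) (27/2,19)]
5. Canonical ring: [(13,16) (116/7,16) (16,18) (27/2,19) (13,19)]

Clipped polygon: [(13,16) (116/7,16) (16,18) (27/2,19) (13,19)]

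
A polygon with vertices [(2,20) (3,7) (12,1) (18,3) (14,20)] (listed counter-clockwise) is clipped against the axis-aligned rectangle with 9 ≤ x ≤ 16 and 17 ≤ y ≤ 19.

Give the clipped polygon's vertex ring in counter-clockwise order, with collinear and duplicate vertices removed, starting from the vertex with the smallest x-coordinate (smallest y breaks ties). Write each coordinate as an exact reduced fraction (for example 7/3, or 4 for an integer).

1. After x ≥ 9: [(9,20) (9,3) (12,1) (18,3) (14,20)]
2. After x ≤ 16: [(9,20) (9,3) (12,1) (16,7/3) (16,23/2) (14,20)]
3. After y ≥ 17: [(9,20) (9,17) (250/17,17) (14,20)]
4. After y ≤ 19: [(9,19) (9,17) (250/17,17) (242/17,19)]
5. Canonical ring: [(9,17) (250/17,17) (242/17,19) (9,19)]

Clipped polygon: [(9,17) (250/17,17) (242/17,19) (9,19)]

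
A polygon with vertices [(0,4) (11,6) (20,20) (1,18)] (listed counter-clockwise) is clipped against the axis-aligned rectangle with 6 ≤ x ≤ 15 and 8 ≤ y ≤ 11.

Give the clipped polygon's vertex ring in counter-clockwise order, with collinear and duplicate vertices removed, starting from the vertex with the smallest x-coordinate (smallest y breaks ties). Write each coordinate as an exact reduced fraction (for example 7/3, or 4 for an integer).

1. After x ≥ 6: [(6,56/11) (11,6) (20,20) (6,352/19)]
2. After x ≤ 15: [(6,56/11) (11,6) (15,110/9) (15,370/19) (6,352/19)]
3. After y ≥ 8: [(6,8) (86/7,8) (15,110/9) (15,370/19) (6,352/19)]
4. After y ≤ 11: [(6,11) (6,8) (86/7,8) (199/14,11)]
5. Canonical ring: [(6,8) (86/7,8) (199/14,11) (6,11)]

Clipped polygon: [(6,8) (86/7,8) (199/14,11) (6,11)]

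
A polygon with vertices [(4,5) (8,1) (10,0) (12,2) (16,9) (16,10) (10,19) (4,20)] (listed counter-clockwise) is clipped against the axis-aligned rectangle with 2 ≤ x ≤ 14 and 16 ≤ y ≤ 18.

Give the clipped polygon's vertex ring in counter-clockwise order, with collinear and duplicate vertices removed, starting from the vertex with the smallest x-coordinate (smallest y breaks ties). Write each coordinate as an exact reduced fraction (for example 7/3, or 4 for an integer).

1. After x ≥ 2: [(4,5) (8,1) (10,0) (12,2) (16,9) (16,10) (10,19) (4,20)]
2. After x ≤ 14: [(4,5) (8,1) (10,0) (12,2) (14,11/2) (14,13) (10,19) (4,20)]
3. After y ≥ 16: [(4,16) (12,16) (10,19) (4,20)]
4. After y ≤ 18: [(4,18) (4,16) (12,16) (32/3,18)]
5. Canonical ring: [(4,16) (12,16) (32/3,18) (4,18)]

Clipped polygon: [(4,16) (12,16) (32/3,18) (4,18)]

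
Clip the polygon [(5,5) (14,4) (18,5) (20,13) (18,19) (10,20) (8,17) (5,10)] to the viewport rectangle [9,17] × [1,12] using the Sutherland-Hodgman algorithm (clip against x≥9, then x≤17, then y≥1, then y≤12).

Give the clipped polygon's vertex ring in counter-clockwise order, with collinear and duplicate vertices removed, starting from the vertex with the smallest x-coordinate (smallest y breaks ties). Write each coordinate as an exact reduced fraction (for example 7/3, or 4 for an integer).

1. After x ≥ 9: [(9,41/9) (14,4) (18,5) (20,13) (18,19) (10,20) (9,37/2)]
2. After x ≤ 17: [(9,41/9) (14,4) (17,19/4) (17,153/8) (10,20) (9,37/2)]
3. After y ≥ 1: [(9,41/9) (14,4) (17,19/4) (17,153/8) (10,20) (9,37/2)]
4. After y ≤ 12: [(9,12) (9,41/9) (14,4) (17,19/4) (17,12)]
5. Canonical ring: [(9,41/9) (14,4) (17,19/4) (17,12) (9,12)]

Clipped polygon: [(9,41/9) (14,4) (17,19/4) (17,12) (9,12)]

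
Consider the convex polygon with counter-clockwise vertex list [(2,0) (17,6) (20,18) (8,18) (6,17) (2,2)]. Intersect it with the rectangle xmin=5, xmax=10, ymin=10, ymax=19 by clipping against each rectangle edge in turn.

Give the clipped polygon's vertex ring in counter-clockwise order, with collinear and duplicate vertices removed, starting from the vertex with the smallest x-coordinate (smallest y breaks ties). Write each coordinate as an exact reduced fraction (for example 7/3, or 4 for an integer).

Clipped polygon: [(5,10) (10,10) (10,18) (8,18) (6,17) (5,53/4)]

1. After x ≥ 5: [(5,6/5) (17,6) (20,18) (8,18) (6,17) (5,53/4)]
2. After x ≤ 10: [(5,6/5) (10,16/5) (10,18) (8,18) (6,17) (5,53/4)]
3. After y ≥ 10: [(5,10) (10,10) (10,18) (8,18) (6,17) (5,53/4)]
4. After y ≤ 19: [(5,10) (10,10) (10,18) (8,18) (6,17) (5,53/4)]
5. Canonical ring: [(5,10) (10,10) (10,18) (8,18) (6,17) (5,53/4)]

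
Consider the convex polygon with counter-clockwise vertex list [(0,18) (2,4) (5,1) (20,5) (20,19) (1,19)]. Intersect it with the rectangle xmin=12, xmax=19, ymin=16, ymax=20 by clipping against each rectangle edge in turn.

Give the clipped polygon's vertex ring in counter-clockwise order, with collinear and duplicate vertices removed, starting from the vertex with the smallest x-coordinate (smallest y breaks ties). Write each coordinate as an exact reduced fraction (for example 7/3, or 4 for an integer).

Clipped polygon: [(12,16) (19,16) (19,19) (12,19)]

1. After x ≥ 12: [(12,43/15) (20,5) (20,19) (12,19)]
2. After x ≤ 19: [(12,43/15) (19,71/15) (19,19) (12,19)]
3. After y ≥ 16: [(12,16) (19,16) (19,19) (12,19)]
4. After y ≤ 20: [(12,16) (19,16) (19,19) (12,19)]
5. Canonical ring: [(12,16) (19,16) (19,19) (12,19)]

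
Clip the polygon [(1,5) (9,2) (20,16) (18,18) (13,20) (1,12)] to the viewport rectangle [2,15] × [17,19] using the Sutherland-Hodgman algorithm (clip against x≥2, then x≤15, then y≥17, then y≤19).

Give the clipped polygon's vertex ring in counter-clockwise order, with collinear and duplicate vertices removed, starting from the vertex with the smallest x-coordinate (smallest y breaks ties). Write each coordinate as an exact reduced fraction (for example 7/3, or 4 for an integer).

Clipped polygon: [(17/2,17) (15,17) (15,19) (23/2,19)]

1. After x ≥ 2: [(2,37/8) (9,2) (20,16) (18,18) (13,20) (2,38/3)]
2. After x ≤ 15: [(2,37/8) (9,2) (15,106/11) (15,96/5) (13,20) (2,38/3)]
3. After y ≥ 17: [(15,17) (15,96/5) (13,20) (17/2,17)]
4. After y ≤ 19: [(15,17) (15,19) (23/2,19) (17/2,17)]
5. Canonical ring: [(17/2,17) (15,17) (15,19) (23/2,19)]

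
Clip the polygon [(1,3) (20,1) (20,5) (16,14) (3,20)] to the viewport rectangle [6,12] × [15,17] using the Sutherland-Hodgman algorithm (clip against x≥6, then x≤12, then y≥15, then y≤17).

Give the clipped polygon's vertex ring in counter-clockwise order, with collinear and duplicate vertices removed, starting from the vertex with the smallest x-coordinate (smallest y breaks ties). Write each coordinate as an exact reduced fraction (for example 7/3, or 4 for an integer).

Clipped polygon: [(6,15) (12,15) (12,206/13) (19/2,17) (6,17)]

1. After x ≥ 6: [(6,47/19) (20,1) (20,5) (16,14) (6,242/13)]
2. After x ≤ 12: [(6,47/19) (12,35/19) (12,206/13) (6,242/13)]
3. After y ≥ 15: [(6,15) (12,15) (12,206/13) (6,242/13)]
4. After y ≤ 17: [(6,17) (6,15) (12,15) (12,206/13) (19/2,17)]
5. Canonical ring: [(6,15) (12,15) (12,206/13) (19/2,17) (6,17)]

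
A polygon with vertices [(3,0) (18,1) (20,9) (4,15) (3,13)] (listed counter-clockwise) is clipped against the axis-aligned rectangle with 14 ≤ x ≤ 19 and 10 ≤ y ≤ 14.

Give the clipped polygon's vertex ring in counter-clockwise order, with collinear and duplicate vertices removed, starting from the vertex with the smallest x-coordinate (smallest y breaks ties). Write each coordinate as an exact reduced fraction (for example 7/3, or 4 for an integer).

Clipped polygon: [(14,10) (52/3,10) (14,45/4)]

1. After x ≥ 14: [(14,11/15) (18,1) (20,9) (14,45/4)]
2. After x ≤ 19: [(14,11/15) (18,1) (19,5) (19,75/8) (14,45/4)]
3. After y ≥ 10: [(14,10) (52/3,10) (14,45/4)]
4. After y ≤ 14: [(14,10) (52/3,10) (14,45/4)]
5. Canonical ring: [(14,10) (52/3,10) (14,45/4)]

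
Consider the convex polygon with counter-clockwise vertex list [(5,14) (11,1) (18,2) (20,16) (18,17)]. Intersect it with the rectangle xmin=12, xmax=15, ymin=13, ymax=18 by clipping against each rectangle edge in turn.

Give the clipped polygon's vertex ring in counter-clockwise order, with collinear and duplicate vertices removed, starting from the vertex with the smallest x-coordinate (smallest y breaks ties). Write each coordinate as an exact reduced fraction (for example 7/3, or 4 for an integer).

1. After x ≥ 12: [(12,203/13) (12,8/7) (18,2) (20,16) (18,17)]
2. After x ≤ 15: [(15,212/13) (12,203/13) (12,8/7) (15,11/7)]
3. After y ≥ 13: [(15,13) (15,212/13) (12,203/13) (12,13)]
4. After y ≤ 18: [(15,13) (15,212/13) (12,203/13) (12,13)]
5. Canonical ring: [(12,13) (15,13) (15,212/13) (12,203/13)]

Clipped polygon: [(12,13) (15,13) (15,212/13) (12,203/13)]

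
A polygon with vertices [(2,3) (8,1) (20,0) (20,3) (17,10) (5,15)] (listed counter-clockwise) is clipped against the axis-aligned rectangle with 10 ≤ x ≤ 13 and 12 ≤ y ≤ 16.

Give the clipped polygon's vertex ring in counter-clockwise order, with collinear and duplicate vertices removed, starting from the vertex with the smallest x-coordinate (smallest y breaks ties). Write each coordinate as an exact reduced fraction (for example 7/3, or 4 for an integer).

1. After x ≥ 10: [(10,5/6) (20,0) (20,3) (17,10) (10,155/12)]
2. After x ≤ 13: [(10,5/6) (13,7/12) (13,35/3) (10,155/12)]
3. After y ≥ 12: [(10,12) (61/5,12) (10,155/12)]
4. After y ≤ 16: [(10,12) (61/5,12) (10,155/12)]
5. Canonical ring: [(10,12) (61/5,12) (10,155/12)]

Clipped polygon: [(10,12) (61/5,12) (10,155/12)]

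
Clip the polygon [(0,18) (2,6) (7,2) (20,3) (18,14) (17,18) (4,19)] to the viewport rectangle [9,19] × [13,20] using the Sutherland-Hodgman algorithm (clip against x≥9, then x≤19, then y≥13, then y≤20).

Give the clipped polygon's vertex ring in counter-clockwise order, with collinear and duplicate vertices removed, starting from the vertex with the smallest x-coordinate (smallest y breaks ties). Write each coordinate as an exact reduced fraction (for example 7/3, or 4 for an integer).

Clipped polygon: [(9,13) (200/11,13) (18,14) (17,18) (9,242/13)]

1. After x ≥ 9: [(9,28/13) (20,3) (18,14) (17,18) (9,242/13)]
2. After x ≤ 19: [(9,28/13) (19,38/13) (19,17/2) (18,14) (17,18) (9,242/13)]
3. After y ≥ 13: [(9,13) (200/11,13) (18,14) (17,18) (9,242/13)]
4. After y ≤ 20: [(9,13) (200/11,13) (18,14) (17,18) (9,242/13)]
5. Canonical ring: [(9,13) (200/11,13) (18,14) (17,18) (9,242/13)]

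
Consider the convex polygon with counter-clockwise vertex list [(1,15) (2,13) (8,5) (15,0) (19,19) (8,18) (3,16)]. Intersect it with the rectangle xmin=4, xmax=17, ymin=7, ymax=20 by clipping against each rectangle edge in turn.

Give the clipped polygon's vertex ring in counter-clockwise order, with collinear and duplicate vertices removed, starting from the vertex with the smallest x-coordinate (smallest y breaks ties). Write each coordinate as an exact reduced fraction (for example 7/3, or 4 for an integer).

1. After x ≥ 4: [(4,31/3) (8,5) (15,0) (19,19) (8,18) (4,82/5)]
2. After x ≤ 17: [(4,31/3) (8,5) (15,0) (17,19/2) (17,207/11) (8,18) (4,82/5)]
3. After y ≥ 7: [(4,31/3) (13/2,7) (313/19,7) (17,19/2) (17,207/11) (8,18) (4,82/5)]
4. After y ≤ 20: [(4,31/3) (13/2,7) (313/19,7) (17,19/2) (17,207/11) (8,18) (4,82/5)]
5. Canonical ring: [(4,31/3) (13/2,7) (313/19,7) (17,19/2) (17,207/11) (8,18) (4,82/5)]

Clipped polygon: [(4,31/3) (13/2,7) (313/19,7) (17,19/2) (17,207/11) (8,18) (4,82/5)]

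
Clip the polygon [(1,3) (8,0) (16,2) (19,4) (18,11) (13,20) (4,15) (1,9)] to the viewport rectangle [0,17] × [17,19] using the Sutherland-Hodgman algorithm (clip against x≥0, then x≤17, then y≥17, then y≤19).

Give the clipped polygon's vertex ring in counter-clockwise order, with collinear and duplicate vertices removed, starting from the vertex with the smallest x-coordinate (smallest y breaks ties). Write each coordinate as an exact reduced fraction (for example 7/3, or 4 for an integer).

1. After x ≥ 0: [(1,3) (8,0) (16,2) (19,4) (18,11) (13,20) (4,15) (1,9)]
2. After x ≤ 17: [(1,3) (8,0) (16,2) (17,8/3) (17,64/5) (13,20) (4,15) (1,9)]
3. After y ≥ 17: [(44/3,17) (13,20) (38/5,17)]
4. After y ≤ 19: [(44/3,17) (122/9,19) (56/5,19) (38/5,17)]
5. Canonical ring: [(38/5,17) (44/3,17) (122/9,19) (56/5,19)]

Clipped polygon: [(38/5,17) (44/3,17) (122/9,19) (56/5,19)]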